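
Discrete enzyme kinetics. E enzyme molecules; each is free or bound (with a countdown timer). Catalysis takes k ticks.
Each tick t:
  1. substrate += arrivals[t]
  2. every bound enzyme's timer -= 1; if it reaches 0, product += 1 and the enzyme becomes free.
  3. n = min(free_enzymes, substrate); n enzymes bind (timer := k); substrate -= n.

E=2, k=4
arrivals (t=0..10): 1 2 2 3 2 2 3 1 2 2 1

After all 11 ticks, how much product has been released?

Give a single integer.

Answer: 4

Derivation:
t=0: arr=1 -> substrate=0 bound=1 product=0
t=1: arr=2 -> substrate=1 bound=2 product=0
t=2: arr=2 -> substrate=3 bound=2 product=0
t=3: arr=3 -> substrate=6 bound=2 product=0
t=4: arr=2 -> substrate=7 bound=2 product=1
t=5: arr=2 -> substrate=8 bound=2 product=2
t=6: arr=3 -> substrate=11 bound=2 product=2
t=7: arr=1 -> substrate=12 bound=2 product=2
t=8: arr=2 -> substrate=13 bound=2 product=3
t=9: arr=2 -> substrate=14 bound=2 product=4
t=10: arr=1 -> substrate=15 bound=2 product=4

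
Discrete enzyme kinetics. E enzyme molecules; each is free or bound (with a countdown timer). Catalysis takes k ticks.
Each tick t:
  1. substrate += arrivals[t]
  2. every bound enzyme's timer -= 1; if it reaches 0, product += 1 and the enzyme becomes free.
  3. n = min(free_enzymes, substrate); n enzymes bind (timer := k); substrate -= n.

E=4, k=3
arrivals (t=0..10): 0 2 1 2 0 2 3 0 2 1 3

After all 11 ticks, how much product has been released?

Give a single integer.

Answer: 9

Derivation:
t=0: arr=0 -> substrate=0 bound=0 product=0
t=1: arr=2 -> substrate=0 bound=2 product=0
t=2: arr=1 -> substrate=0 bound=3 product=0
t=3: arr=2 -> substrate=1 bound=4 product=0
t=4: arr=0 -> substrate=0 bound=3 product=2
t=5: arr=2 -> substrate=0 bound=4 product=3
t=6: arr=3 -> substrate=2 bound=4 product=4
t=7: arr=0 -> substrate=1 bound=4 product=5
t=8: arr=2 -> substrate=1 bound=4 product=7
t=9: arr=1 -> substrate=1 bound=4 product=8
t=10: arr=3 -> substrate=3 bound=4 product=9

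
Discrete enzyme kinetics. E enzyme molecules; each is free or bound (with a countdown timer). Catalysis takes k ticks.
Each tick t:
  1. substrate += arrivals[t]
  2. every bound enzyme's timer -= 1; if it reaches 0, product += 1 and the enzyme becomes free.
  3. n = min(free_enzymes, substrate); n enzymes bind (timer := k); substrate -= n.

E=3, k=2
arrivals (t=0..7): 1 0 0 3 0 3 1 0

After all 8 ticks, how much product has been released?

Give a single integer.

t=0: arr=1 -> substrate=0 bound=1 product=0
t=1: arr=0 -> substrate=0 bound=1 product=0
t=2: arr=0 -> substrate=0 bound=0 product=1
t=3: arr=3 -> substrate=0 bound=3 product=1
t=4: arr=0 -> substrate=0 bound=3 product=1
t=5: arr=3 -> substrate=0 bound=3 product=4
t=6: arr=1 -> substrate=1 bound=3 product=4
t=7: arr=0 -> substrate=0 bound=1 product=7

Answer: 7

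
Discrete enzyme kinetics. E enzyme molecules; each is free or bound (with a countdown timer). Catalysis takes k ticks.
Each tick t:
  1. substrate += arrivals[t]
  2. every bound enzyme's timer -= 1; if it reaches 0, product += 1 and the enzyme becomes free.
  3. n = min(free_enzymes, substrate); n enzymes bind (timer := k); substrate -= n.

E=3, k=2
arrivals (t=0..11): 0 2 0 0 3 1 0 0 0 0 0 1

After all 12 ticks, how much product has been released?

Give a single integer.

Answer: 6

Derivation:
t=0: arr=0 -> substrate=0 bound=0 product=0
t=1: arr=2 -> substrate=0 bound=2 product=0
t=2: arr=0 -> substrate=0 bound=2 product=0
t=3: arr=0 -> substrate=0 bound=0 product=2
t=4: arr=3 -> substrate=0 bound=3 product=2
t=5: arr=1 -> substrate=1 bound=3 product=2
t=6: arr=0 -> substrate=0 bound=1 product=5
t=7: arr=0 -> substrate=0 bound=1 product=5
t=8: arr=0 -> substrate=0 bound=0 product=6
t=9: arr=0 -> substrate=0 bound=0 product=6
t=10: arr=0 -> substrate=0 bound=0 product=6
t=11: arr=1 -> substrate=0 bound=1 product=6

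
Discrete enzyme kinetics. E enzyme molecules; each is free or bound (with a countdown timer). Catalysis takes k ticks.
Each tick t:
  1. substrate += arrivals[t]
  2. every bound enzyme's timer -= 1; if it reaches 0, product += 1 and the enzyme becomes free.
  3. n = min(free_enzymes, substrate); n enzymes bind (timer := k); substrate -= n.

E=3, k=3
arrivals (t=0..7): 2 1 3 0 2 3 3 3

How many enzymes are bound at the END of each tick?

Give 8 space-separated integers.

Answer: 2 3 3 3 3 3 3 3

Derivation:
t=0: arr=2 -> substrate=0 bound=2 product=0
t=1: arr=1 -> substrate=0 bound=3 product=0
t=2: arr=3 -> substrate=3 bound=3 product=0
t=3: arr=0 -> substrate=1 bound=3 product=2
t=4: arr=2 -> substrate=2 bound=3 product=3
t=5: arr=3 -> substrate=5 bound=3 product=3
t=6: arr=3 -> substrate=6 bound=3 product=5
t=7: arr=3 -> substrate=8 bound=3 product=6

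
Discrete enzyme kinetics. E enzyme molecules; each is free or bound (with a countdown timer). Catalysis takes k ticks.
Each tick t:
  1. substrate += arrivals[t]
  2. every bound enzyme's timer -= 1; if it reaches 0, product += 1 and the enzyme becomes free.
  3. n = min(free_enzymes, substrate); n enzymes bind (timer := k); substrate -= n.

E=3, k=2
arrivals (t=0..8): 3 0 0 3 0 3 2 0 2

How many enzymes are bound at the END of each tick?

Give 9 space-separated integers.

t=0: arr=3 -> substrate=0 bound=3 product=0
t=1: arr=0 -> substrate=0 bound=3 product=0
t=2: arr=0 -> substrate=0 bound=0 product=3
t=3: arr=3 -> substrate=0 bound=3 product=3
t=4: arr=0 -> substrate=0 bound=3 product=3
t=5: arr=3 -> substrate=0 bound=3 product=6
t=6: arr=2 -> substrate=2 bound=3 product=6
t=7: arr=0 -> substrate=0 bound=2 product=9
t=8: arr=2 -> substrate=1 bound=3 product=9

Answer: 3 3 0 3 3 3 3 2 3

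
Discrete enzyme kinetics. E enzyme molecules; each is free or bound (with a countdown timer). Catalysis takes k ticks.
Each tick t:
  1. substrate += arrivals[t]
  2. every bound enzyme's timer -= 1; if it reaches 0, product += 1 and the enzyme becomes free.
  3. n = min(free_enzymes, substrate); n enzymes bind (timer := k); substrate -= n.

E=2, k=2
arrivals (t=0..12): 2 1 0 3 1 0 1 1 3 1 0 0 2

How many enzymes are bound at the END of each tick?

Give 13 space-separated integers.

t=0: arr=2 -> substrate=0 bound=2 product=0
t=1: arr=1 -> substrate=1 bound=2 product=0
t=2: arr=0 -> substrate=0 bound=1 product=2
t=3: arr=3 -> substrate=2 bound=2 product=2
t=4: arr=1 -> substrate=2 bound=2 product=3
t=5: arr=0 -> substrate=1 bound=2 product=4
t=6: arr=1 -> substrate=1 bound=2 product=5
t=7: arr=1 -> substrate=1 bound=2 product=6
t=8: arr=3 -> substrate=3 bound=2 product=7
t=9: arr=1 -> substrate=3 bound=2 product=8
t=10: arr=0 -> substrate=2 bound=2 product=9
t=11: arr=0 -> substrate=1 bound=2 product=10
t=12: arr=2 -> substrate=2 bound=2 product=11

Answer: 2 2 1 2 2 2 2 2 2 2 2 2 2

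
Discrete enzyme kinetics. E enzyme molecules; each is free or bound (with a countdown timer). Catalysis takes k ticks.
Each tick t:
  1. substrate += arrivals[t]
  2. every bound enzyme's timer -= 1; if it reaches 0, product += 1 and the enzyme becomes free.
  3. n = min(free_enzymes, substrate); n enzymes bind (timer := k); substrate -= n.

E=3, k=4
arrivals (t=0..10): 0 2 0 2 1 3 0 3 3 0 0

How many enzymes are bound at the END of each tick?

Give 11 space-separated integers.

Answer: 0 2 2 3 3 3 3 3 3 3 3

Derivation:
t=0: arr=0 -> substrate=0 bound=0 product=0
t=1: arr=2 -> substrate=0 bound=2 product=0
t=2: arr=0 -> substrate=0 bound=2 product=0
t=3: arr=2 -> substrate=1 bound=3 product=0
t=4: arr=1 -> substrate=2 bound=3 product=0
t=5: arr=3 -> substrate=3 bound=3 product=2
t=6: arr=0 -> substrate=3 bound=3 product=2
t=7: arr=3 -> substrate=5 bound=3 product=3
t=8: arr=3 -> substrate=8 bound=3 product=3
t=9: arr=0 -> substrate=6 bound=3 product=5
t=10: arr=0 -> substrate=6 bound=3 product=5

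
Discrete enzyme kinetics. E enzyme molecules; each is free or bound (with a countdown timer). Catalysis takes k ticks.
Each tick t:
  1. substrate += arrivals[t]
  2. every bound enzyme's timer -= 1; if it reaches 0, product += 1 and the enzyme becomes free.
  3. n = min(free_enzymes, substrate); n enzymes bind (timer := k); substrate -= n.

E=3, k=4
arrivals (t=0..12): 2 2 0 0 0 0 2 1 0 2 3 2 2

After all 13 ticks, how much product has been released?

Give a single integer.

t=0: arr=2 -> substrate=0 bound=2 product=0
t=1: arr=2 -> substrate=1 bound=3 product=0
t=2: arr=0 -> substrate=1 bound=3 product=0
t=3: arr=0 -> substrate=1 bound=3 product=0
t=4: arr=0 -> substrate=0 bound=2 product=2
t=5: arr=0 -> substrate=0 bound=1 product=3
t=6: arr=2 -> substrate=0 bound=3 product=3
t=7: arr=1 -> substrate=1 bound=3 product=3
t=8: arr=0 -> substrate=0 bound=3 product=4
t=9: arr=2 -> substrate=2 bound=3 product=4
t=10: arr=3 -> substrate=3 bound=3 product=6
t=11: arr=2 -> substrate=5 bound=3 product=6
t=12: arr=2 -> substrate=6 bound=3 product=7

Answer: 7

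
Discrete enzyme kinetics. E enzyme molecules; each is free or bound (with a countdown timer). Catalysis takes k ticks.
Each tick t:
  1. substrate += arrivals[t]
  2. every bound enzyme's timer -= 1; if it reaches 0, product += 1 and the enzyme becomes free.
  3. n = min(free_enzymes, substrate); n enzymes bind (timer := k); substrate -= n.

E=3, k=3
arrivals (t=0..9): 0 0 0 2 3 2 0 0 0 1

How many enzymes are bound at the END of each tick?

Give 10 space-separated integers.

t=0: arr=0 -> substrate=0 bound=0 product=0
t=1: arr=0 -> substrate=0 bound=0 product=0
t=2: arr=0 -> substrate=0 bound=0 product=0
t=3: arr=2 -> substrate=0 bound=2 product=0
t=4: arr=3 -> substrate=2 bound=3 product=0
t=5: arr=2 -> substrate=4 bound=3 product=0
t=6: arr=0 -> substrate=2 bound=3 product=2
t=7: arr=0 -> substrate=1 bound=3 product=3
t=8: arr=0 -> substrate=1 bound=3 product=3
t=9: arr=1 -> substrate=0 bound=3 product=5

Answer: 0 0 0 2 3 3 3 3 3 3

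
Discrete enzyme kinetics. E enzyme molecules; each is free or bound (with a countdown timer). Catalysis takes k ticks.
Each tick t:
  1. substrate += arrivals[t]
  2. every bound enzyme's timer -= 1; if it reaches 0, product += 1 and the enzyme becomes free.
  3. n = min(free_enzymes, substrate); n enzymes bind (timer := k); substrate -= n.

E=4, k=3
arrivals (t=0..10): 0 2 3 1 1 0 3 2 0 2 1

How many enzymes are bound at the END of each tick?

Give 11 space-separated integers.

t=0: arr=0 -> substrate=0 bound=0 product=0
t=1: arr=2 -> substrate=0 bound=2 product=0
t=2: arr=3 -> substrate=1 bound=4 product=0
t=3: arr=1 -> substrate=2 bound=4 product=0
t=4: arr=1 -> substrate=1 bound=4 product=2
t=5: arr=0 -> substrate=0 bound=3 product=4
t=6: arr=3 -> substrate=2 bound=4 product=4
t=7: arr=2 -> substrate=2 bound=4 product=6
t=8: arr=0 -> substrate=1 bound=4 product=7
t=9: arr=2 -> substrate=2 bound=4 product=8
t=10: arr=1 -> substrate=1 bound=4 product=10

Answer: 0 2 4 4 4 3 4 4 4 4 4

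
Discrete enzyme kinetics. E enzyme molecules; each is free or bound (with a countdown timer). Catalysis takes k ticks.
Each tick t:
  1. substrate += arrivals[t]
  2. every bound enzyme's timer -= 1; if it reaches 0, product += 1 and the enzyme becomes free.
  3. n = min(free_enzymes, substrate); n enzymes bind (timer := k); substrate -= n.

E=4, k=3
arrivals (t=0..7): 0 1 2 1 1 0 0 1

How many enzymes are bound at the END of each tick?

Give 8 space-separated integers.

Answer: 0 1 3 4 4 2 1 1

Derivation:
t=0: arr=0 -> substrate=0 bound=0 product=0
t=1: arr=1 -> substrate=0 bound=1 product=0
t=2: arr=2 -> substrate=0 bound=3 product=0
t=3: arr=1 -> substrate=0 bound=4 product=0
t=4: arr=1 -> substrate=0 bound=4 product=1
t=5: arr=0 -> substrate=0 bound=2 product=3
t=6: arr=0 -> substrate=0 bound=1 product=4
t=7: arr=1 -> substrate=0 bound=1 product=5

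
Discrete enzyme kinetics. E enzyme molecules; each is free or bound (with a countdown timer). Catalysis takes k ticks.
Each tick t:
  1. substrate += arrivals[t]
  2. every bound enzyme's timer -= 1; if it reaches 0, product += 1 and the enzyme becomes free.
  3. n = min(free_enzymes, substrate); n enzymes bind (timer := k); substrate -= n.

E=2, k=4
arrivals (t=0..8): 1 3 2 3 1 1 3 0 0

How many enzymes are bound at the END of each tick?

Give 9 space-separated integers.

Answer: 1 2 2 2 2 2 2 2 2

Derivation:
t=0: arr=1 -> substrate=0 bound=1 product=0
t=1: arr=3 -> substrate=2 bound=2 product=0
t=2: arr=2 -> substrate=4 bound=2 product=0
t=3: arr=3 -> substrate=7 bound=2 product=0
t=4: arr=1 -> substrate=7 bound=2 product=1
t=5: arr=1 -> substrate=7 bound=2 product=2
t=6: arr=3 -> substrate=10 bound=2 product=2
t=7: arr=0 -> substrate=10 bound=2 product=2
t=8: arr=0 -> substrate=9 bound=2 product=3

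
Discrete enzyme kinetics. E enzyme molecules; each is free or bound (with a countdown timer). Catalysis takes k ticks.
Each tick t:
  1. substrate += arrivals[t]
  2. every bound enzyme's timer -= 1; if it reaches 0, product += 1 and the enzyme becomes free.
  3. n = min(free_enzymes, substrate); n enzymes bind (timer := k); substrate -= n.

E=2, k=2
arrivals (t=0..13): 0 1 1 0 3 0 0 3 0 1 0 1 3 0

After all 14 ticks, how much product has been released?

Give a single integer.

t=0: arr=0 -> substrate=0 bound=0 product=0
t=1: arr=1 -> substrate=0 bound=1 product=0
t=2: arr=1 -> substrate=0 bound=2 product=0
t=3: arr=0 -> substrate=0 bound=1 product=1
t=4: arr=3 -> substrate=1 bound=2 product=2
t=5: arr=0 -> substrate=1 bound=2 product=2
t=6: arr=0 -> substrate=0 bound=1 product=4
t=7: arr=3 -> substrate=2 bound=2 product=4
t=8: arr=0 -> substrate=1 bound=2 product=5
t=9: arr=1 -> substrate=1 bound=2 product=6
t=10: arr=0 -> substrate=0 bound=2 product=7
t=11: arr=1 -> substrate=0 bound=2 product=8
t=12: arr=3 -> substrate=2 bound=2 product=9
t=13: arr=0 -> substrate=1 bound=2 product=10

Answer: 10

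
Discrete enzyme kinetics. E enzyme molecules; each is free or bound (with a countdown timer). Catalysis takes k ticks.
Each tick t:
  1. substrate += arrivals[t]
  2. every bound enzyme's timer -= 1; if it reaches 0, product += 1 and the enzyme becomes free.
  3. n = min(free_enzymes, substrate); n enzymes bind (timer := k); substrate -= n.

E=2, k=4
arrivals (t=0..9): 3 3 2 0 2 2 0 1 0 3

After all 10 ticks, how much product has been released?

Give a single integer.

t=0: arr=3 -> substrate=1 bound=2 product=0
t=1: arr=3 -> substrate=4 bound=2 product=0
t=2: arr=2 -> substrate=6 bound=2 product=0
t=3: arr=0 -> substrate=6 bound=2 product=0
t=4: arr=2 -> substrate=6 bound=2 product=2
t=5: arr=2 -> substrate=8 bound=2 product=2
t=6: arr=0 -> substrate=8 bound=2 product=2
t=7: arr=1 -> substrate=9 bound=2 product=2
t=8: arr=0 -> substrate=7 bound=2 product=4
t=9: arr=3 -> substrate=10 bound=2 product=4

Answer: 4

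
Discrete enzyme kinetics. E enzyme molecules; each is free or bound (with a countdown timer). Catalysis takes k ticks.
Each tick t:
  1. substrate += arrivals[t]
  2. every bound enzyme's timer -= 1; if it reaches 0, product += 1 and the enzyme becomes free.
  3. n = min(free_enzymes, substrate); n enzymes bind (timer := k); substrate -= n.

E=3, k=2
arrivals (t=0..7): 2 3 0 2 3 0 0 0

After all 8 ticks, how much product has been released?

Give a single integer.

t=0: arr=2 -> substrate=0 bound=2 product=0
t=1: arr=3 -> substrate=2 bound=3 product=0
t=2: arr=0 -> substrate=0 bound=3 product=2
t=3: arr=2 -> substrate=1 bound=3 product=3
t=4: arr=3 -> substrate=2 bound=3 product=5
t=5: arr=0 -> substrate=1 bound=3 product=6
t=6: arr=0 -> substrate=0 bound=2 product=8
t=7: arr=0 -> substrate=0 bound=1 product=9

Answer: 9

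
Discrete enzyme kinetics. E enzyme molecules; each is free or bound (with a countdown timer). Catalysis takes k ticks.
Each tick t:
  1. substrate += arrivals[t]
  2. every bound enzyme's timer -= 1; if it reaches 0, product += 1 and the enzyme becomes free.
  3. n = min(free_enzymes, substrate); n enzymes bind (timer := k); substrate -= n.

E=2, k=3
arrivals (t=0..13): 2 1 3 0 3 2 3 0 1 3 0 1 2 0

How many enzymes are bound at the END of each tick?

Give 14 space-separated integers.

Answer: 2 2 2 2 2 2 2 2 2 2 2 2 2 2

Derivation:
t=0: arr=2 -> substrate=0 bound=2 product=0
t=1: arr=1 -> substrate=1 bound=2 product=0
t=2: arr=3 -> substrate=4 bound=2 product=0
t=3: arr=0 -> substrate=2 bound=2 product=2
t=4: arr=3 -> substrate=5 bound=2 product=2
t=5: arr=2 -> substrate=7 bound=2 product=2
t=6: arr=3 -> substrate=8 bound=2 product=4
t=7: arr=0 -> substrate=8 bound=2 product=4
t=8: arr=1 -> substrate=9 bound=2 product=4
t=9: arr=3 -> substrate=10 bound=2 product=6
t=10: arr=0 -> substrate=10 bound=2 product=6
t=11: arr=1 -> substrate=11 bound=2 product=6
t=12: arr=2 -> substrate=11 bound=2 product=8
t=13: arr=0 -> substrate=11 bound=2 product=8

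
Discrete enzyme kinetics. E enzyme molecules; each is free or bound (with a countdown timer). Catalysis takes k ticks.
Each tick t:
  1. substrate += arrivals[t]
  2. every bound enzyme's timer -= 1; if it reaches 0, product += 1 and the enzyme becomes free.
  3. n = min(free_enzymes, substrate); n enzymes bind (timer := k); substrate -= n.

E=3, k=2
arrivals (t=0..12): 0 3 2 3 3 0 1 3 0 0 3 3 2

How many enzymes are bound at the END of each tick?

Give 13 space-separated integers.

t=0: arr=0 -> substrate=0 bound=0 product=0
t=1: arr=3 -> substrate=0 bound=3 product=0
t=2: arr=2 -> substrate=2 bound=3 product=0
t=3: arr=3 -> substrate=2 bound=3 product=3
t=4: arr=3 -> substrate=5 bound=3 product=3
t=5: arr=0 -> substrate=2 bound=3 product=6
t=6: arr=1 -> substrate=3 bound=3 product=6
t=7: arr=3 -> substrate=3 bound=3 product=9
t=8: arr=0 -> substrate=3 bound=3 product=9
t=9: arr=0 -> substrate=0 bound=3 product=12
t=10: arr=3 -> substrate=3 bound=3 product=12
t=11: arr=3 -> substrate=3 bound=3 product=15
t=12: arr=2 -> substrate=5 bound=3 product=15

Answer: 0 3 3 3 3 3 3 3 3 3 3 3 3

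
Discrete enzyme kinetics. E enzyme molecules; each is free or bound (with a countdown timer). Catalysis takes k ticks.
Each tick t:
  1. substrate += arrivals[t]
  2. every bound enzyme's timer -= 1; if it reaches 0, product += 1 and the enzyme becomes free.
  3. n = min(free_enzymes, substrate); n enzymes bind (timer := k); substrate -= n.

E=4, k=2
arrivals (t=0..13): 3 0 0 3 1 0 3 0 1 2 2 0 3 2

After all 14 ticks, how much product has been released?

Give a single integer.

t=0: arr=3 -> substrate=0 bound=3 product=0
t=1: arr=0 -> substrate=0 bound=3 product=0
t=2: arr=0 -> substrate=0 bound=0 product=3
t=3: arr=3 -> substrate=0 bound=3 product=3
t=4: arr=1 -> substrate=0 bound=4 product=3
t=5: arr=0 -> substrate=0 bound=1 product=6
t=6: arr=3 -> substrate=0 bound=3 product=7
t=7: arr=0 -> substrate=0 bound=3 product=7
t=8: arr=1 -> substrate=0 bound=1 product=10
t=9: arr=2 -> substrate=0 bound=3 product=10
t=10: arr=2 -> substrate=0 bound=4 product=11
t=11: arr=0 -> substrate=0 bound=2 product=13
t=12: arr=3 -> substrate=0 bound=3 product=15
t=13: arr=2 -> substrate=1 bound=4 product=15

Answer: 15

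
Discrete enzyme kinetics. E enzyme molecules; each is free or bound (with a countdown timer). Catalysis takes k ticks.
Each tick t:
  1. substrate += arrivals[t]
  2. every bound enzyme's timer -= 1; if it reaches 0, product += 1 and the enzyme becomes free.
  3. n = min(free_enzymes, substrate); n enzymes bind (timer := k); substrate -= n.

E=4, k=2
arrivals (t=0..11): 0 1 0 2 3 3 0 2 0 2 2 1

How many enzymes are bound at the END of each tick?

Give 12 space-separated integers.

t=0: arr=0 -> substrate=0 bound=0 product=0
t=1: arr=1 -> substrate=0 bound=1 product=0
t=2: arr=0 -> substrate=0 bound=1 product=0
t=3: arr=2 -> substrate=0 bound=2 product=1
t=4: arr=3 -> substrate=1 bound=4 product=1
t=5: arr=3 -> substrate=2 bound=4 product=3
t=6: arr=0 -> substrate=0 bound=4 product=5
t=7: arr=2 -> substrate=0 bound=4 product=7
t=8: arr=0 -> substrate=0 bound=2 product=9
t=9: arr=2 -> substrate=0 bound=2 product=11
t=10: arr=2 -> substrate=0 bound=4 product=11
t=11: arr=1 -> substrate=0 bound=3 product=13

Answer: 0 1 1 2 4 4 4 4 2 2 4 3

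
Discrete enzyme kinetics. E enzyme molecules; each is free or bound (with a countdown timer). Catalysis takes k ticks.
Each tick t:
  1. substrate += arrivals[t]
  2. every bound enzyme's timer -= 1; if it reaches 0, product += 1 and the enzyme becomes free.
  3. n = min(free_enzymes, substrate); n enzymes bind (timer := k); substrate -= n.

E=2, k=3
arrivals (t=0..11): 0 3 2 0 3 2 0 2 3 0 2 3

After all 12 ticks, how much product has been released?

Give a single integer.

Answer: 6

Derivation:
t=0: arr=0 -> substrate=0 bound=0 product=0
t=1: arr=3 -> substrate=1 bound=2 product=0
t=2: arr=2 -> substrate=3 bound=2 product=0
t=3: arr=0 -> substrate=3 bound=2 product=0
t=4: arr=3 -> substrate=4 bound=2 product=2
t=5: arr=2 -> substrate=6 bound=2 product=2
t=6: arr=0 -> substrate=6 bound=2 product=2
t=7: arr=2 -> substrate=6 bound=2 product=4
t=8: arr=3 -> substrate=9 bound=2 product=4
t=9: arr=0 -> substrate=9 bound=2 product=4
t=10: arr=2 -> substrate=9 bound=2 product=6
t=11: arr=3 -> substrate=12 bound=2 product=6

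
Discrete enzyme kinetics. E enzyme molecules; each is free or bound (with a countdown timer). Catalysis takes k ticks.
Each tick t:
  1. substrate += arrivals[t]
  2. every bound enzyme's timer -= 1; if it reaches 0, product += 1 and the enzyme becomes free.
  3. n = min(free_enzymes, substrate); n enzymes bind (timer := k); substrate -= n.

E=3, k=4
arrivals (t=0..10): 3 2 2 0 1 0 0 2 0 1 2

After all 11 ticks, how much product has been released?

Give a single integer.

t=0: arr=3 -> substrate=0 bound=3 product=0
t=1: arr=2 -> substrate=2 bound=3 product=0
t=2: arr=2 -> substrate=4 bound=3 product=0
t=3: arr=0 -> substrate=4 bound=3 product=0
t=4: arr=1 -> substrate=2 bound=3 product=3
t=5: arr=0 -> substrate=2 bound=3 product=3
t=6: arr=0 -> substrate=2 bound=3 product=3
t=7: arr=2 -> substrate=4 bound=3 product=3
t=8: arr=0 -> substrate=1 bound=3 product=6
t=9: arr=1 -> substrate=2 bound=3 product=6
t=10: arr=2 -> substrate=4 bound=3 product=6

Answer: 6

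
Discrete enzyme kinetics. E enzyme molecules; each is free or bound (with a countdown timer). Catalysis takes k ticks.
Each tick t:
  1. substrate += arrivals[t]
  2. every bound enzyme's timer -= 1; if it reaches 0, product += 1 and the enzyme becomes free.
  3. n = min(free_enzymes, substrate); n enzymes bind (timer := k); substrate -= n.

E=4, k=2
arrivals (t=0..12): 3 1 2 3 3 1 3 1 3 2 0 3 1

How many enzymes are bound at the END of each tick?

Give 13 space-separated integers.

Answer: 3 4 3 4 4 4 4 4 4 4 4 4 4

Derivation:
t=0: arr=3 -> substrate=0 bound=3 product=0
t=1: arr=1 -> substrate=0 bound=4 product=0
t=2: arr=2 -> substrate=0 bound=3 product=3
t=3: arr=3 -> substrate=1 bound=4 product=4
t=4: arr=3 -> substrate=2 bound=4 product=6
t=5: arr=1 -> substrate=1 bound=4 product=8
t=6: arr=3 -> substrate=2 bound=4 product=10
t=7: arr=1 -> substrate=1 bound=4 product=12
t=8: arr=3 -> substrate=2 bound=4 product=14
t=9: arr=2 -> substrate=2 bound=4 product=16
t=10: arr=0 -> substrate=0 bound=4 product=18
t=11: arr=3 -> substrate=1 bound=4 product=20
t=12: arr=1 -> substrate=0 bound=4 product=22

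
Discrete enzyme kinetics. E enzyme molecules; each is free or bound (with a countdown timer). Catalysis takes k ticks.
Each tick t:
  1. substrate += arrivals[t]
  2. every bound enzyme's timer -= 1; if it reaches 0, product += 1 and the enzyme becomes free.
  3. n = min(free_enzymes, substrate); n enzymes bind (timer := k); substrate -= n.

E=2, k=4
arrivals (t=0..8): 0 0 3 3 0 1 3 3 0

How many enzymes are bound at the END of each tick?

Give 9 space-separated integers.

t=0: arr=0 -> substrate=0 bound=0 product=0
t=1: arr=0 -> substrate=0 bound=0 product=0
t=2: arr=3 -> substrate=1 bound=2 product=0
t=3: arr=3 -> substrate=4 bound=2 product=0
t=4: arr=0 -> substrate=4 bound=2 product=0
t=5: arr=1 -> substrate=5 bound=2 product=0
t=6: arr=3 -> substrate=6 bound=2 product=2
t=7: arr=3 -> substrate=9 bound=2 product=2
t=8: arr=0 -> substrate=9 bound=2 product=2

Answer: 0 0 2 2 2 2 2 2 2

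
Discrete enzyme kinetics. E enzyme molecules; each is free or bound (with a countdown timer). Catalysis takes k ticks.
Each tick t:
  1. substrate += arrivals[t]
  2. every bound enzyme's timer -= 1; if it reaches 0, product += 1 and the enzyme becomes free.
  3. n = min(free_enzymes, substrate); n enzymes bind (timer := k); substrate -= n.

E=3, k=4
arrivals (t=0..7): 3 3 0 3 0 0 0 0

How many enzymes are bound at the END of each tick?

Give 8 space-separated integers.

t=0: arr=3 -> substrate=0 bound=3 product=0
t=1: arr=3 -> substrate=3 bound=3 product=0
t=2: arr=0 -> substrate=3 bound=3 product=0
t=3: arr=3 -> substrate=6 bound=3 product=0
t=4: arr=0 -> substrate=3 bound=3 product=3
t=5: arr=0 -> substrate=3 bound=3 product=3
t=6: arr=0 -> substrate=3 bound=3 product=3
t=7: arr=0 -> substrate=3 bound=3 product=3

Answer: 3 3 3 3 3 3 3 3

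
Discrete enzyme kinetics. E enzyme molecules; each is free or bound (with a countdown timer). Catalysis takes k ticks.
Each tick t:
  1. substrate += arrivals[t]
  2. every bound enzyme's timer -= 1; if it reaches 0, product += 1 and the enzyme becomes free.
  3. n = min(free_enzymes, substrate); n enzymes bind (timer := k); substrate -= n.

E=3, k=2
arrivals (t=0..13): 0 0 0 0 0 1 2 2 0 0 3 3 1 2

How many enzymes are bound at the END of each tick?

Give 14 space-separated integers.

Answer: 0 0 0 0 0 1 3 3 2 1 3 3 3 3

Derivation:
t=0: arr=0 -> substrate=0 bound=0 product=0
t=1: arr=0 -> substrate=0 bound=0 product=0
t=2: arr=0 -> substrate=0 bound=0 product=0
t=3: arr=0 -> substrate=0 bound=0 product=0
t=4: arr=0 -> substrate=0 bound=0 product=0
t=5: arr=1 -> substrate=0 bound=1 product=0
t=6: arr=2 -> substrate=0 bound=3 product=0
t=7: arr=2 -> substrate=1 bound=3 product=1
t=8: arr=0 -> substrate=0 bound=2 product=3
t=9: arr=0 -> substrate=0 bound=1 product=4
t=10: arr=3 -> substrate=0 bound=3 product=5
t=11: arr=3 -> substrate=3 bound=3 product=5
t=12: arr=1 -> substrate=1 bound=3 product=8
t=13: arr=2 -> substrate=3 bound=3 product=8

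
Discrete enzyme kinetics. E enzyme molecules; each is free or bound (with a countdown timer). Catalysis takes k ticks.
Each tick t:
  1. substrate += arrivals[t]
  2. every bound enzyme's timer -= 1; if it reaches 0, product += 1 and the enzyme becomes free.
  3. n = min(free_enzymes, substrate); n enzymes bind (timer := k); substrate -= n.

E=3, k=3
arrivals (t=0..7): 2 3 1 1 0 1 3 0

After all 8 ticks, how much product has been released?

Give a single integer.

t=0: arr=2 -> substrate=0 bound=2 product=0
t=1: arr=3 -> substrate=2 bound=3 product=0
t=2: arr=1 -> substrate=3 bound=3 product=0
t=3: arr=1 -> substrate=2 bound=3 product=2
t=4: arr=0 -> substrate=1 bound=3 product=3
t=5: arr=1 -> substrate=2 bound=3 product=3
t=6: arr=3 -> substrate=3 bound=3 product=5
t=7: arr=0 -> substrate=2 bound=3 product=6

Answer: 6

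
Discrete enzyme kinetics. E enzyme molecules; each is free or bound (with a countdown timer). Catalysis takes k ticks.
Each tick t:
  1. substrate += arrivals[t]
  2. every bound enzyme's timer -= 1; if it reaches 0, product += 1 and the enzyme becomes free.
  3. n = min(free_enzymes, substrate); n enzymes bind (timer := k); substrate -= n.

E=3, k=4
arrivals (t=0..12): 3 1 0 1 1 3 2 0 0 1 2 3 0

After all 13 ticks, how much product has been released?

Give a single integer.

Answer: 9

Derivation:
t=0: arr=3 -> substrate=0 bound=3 product=0
t=1: arr=1 -> substrate=1 bound=3 product=0
t=2: arr=0 -> substrate=1 bound=3 product=0
t=3: arr=1 -> substrate=2 bound=3 product=0
t=4: arr=1 -> substrate=0 bound=3 product=3
t=5: arr=3 -> substrate=3 bound=3 product=3
t=6: arr=2 -> substrate=5 bound=3 product=3
t=7: arr=0 -> substrate=5 bound=3 product=3
t=8: arr=0 -> substrate=2 bound=3 product=6
t=9: arr=1 -> substrate=3 bound=3 product=6
t=10: arr=2 -> substrate=5 bound=3 product=6
t=11: arr=3 -> substrate=8 bound=3 product=6
t=12: arr=0 -> substrate=5 bound=3 product=9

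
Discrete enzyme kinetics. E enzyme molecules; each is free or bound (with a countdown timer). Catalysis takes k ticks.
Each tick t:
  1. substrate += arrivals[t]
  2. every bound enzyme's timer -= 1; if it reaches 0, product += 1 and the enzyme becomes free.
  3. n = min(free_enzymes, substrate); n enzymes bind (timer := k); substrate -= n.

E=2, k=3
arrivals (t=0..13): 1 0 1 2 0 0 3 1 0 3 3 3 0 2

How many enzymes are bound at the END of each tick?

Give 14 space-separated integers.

Answer: 1 1 2 2 2 2 2 2 2 2 2 2 2 2

Derivation:
t=0: arr=1 -> substrate=0 bound=1 product=0
t=1: arr=0 -> substrate=0 bound=1 product=0
t=2: arr=1 -> substrate=0 bound=2 product=0
t=3: arr=2 -> substrate=1 bound=2 product=1
t=4: arr=0 -> substrate=1 bound=2 product=1
t=5: arr=0 -> substrate=0 bound=2 product=2
t=6: arr=3 -> substrate=2 bound=2 product=3
t=7: arr=1 -> substrate=3 bound=2 product=3
t=8: arr=0 -> substrate=2 bound=2 product=4
t=9: arr=3 -> substrate=4 bound=2 product=5
t=10: arr=3 -> substrate=7 bound=2 product=5
t=11: arr=3 -> substrate=9 bound=2 product=6
t=12: arr=0 -> substrate=8 bound=2 product=7
t=13: arr=2 -> substrate=10 bound=2 product=7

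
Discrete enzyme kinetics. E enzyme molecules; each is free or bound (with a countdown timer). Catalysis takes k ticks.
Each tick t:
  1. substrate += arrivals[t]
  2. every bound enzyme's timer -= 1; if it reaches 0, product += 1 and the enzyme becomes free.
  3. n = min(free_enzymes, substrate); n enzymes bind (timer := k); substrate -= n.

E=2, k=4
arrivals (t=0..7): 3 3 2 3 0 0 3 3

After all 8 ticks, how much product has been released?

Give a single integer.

Answer: 2

Derivation:
t=0: arr=3 -> substrate=1 bound=2 product=0
t=1: arr=3 -> substrate=4 bound=2 product=0
t=2: arr=2 -> substrate=6 bound=2 product=0
t=3: arr=3 -> substrate=9 bound=2 product=0
t=4: arr=0 -> substrate=7 bound=2 product=2
t=5: arr=0 -> substrate=7 bound=2 product=2
t=6: arr=3 -> substrate=10 bound=2 product=2
t=7: arr=3 -> substrate=13 bound=2 product=2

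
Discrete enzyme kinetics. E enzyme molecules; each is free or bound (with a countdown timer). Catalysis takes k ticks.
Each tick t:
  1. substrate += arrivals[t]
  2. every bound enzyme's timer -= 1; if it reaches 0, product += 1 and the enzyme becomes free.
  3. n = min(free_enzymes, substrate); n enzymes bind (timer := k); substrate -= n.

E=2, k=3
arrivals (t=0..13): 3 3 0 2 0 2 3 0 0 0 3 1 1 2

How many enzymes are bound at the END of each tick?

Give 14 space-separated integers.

t=0: arr=3 -> substrate=1 bound=2 product=0
t=1: arr=3 -> substrate=4 bound=2 product=0
t=2: arr=0 -> substrate=4 bound=2 product=0
t=3: arr=2 -> substrate=4 bound=2 product=2
t=4: arr=0 -> substrate=4 bound=2 product=2
t=5: arr=2 -> substrate=6 bound=2 product=2
t=6: arr=3 -> substrate=7 bound=2 product=4
t=7: arr=0 -> substrate=7 bound=2 product=4
t=8: arr=0 -> substrate=7 bound=2 product=4
t=9: arr=0 -> substrate=5 bound=2 product=6
t=10: arr=3 -> substrate=8 bound=2 product=6
t=11: arr=1 -> substrate=9 bound=2 product=6
t=12: arr=1 -> substrate=8 bound=2 product=8
t=13: arr=2 -> substrate=10 bound=2 product=8

Answer: 2 2 2 2 2 2 2 2 2 2 2 2 2 2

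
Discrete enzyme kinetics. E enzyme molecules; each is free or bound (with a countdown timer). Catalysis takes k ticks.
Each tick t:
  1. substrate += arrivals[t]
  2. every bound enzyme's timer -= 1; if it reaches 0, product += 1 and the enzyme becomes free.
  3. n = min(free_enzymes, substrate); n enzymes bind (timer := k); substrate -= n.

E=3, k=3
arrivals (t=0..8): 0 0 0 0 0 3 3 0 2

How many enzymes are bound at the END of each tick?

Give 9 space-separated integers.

t=0: arr=0 -> substrate=0 bound=0 product=0
t=1: arr=0 -> substrate=0 bound=0 product=0
t=2: arr=0 -> substrate=0 bound=0 product=0
t=3: arr=0 -> substrate=0 bound=0 product=0
t=4: arr=0 -> substrate=0 bound=0 product=0
t=5: arr=3 -> substrate=0 bound=3 product=0
t=6: arr=3 -> substrate=3 bound=3 product=0
t=7: arr=0 -> substrate=3 bound=3 product=0
t=8: arr=2 -> substrate=2 bound=3 product=3

Answer: 0 0 0 0 0 3 3 3 3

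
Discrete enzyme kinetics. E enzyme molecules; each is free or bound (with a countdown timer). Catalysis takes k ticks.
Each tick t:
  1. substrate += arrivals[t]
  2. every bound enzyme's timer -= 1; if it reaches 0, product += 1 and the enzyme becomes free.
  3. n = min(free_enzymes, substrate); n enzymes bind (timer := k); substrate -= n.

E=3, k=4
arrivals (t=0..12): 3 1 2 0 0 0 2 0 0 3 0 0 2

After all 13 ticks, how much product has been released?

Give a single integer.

t=0: arr=3 -> substrate=0 bound=3 product=0
t=1: arr=1 -> substrate=1 bound=3 product=0
t=2: arr=2 -> substrate=3 bound=3 product=0
t=3: arr=0 -> substrate=3 bound=3 product=0
t=4: arr=0 -> substrate=0 bound=3 product=3
t=5: arr=0 -> substrate=0 bound=3 product=3
t=6: arr=2 -> substrate=2 bound=3 product=3
t=7: arr=0 -> substrate=2 bound=3 product=3
t=8: arr=0 -> substrate=0 bound=2 product=6
t=9: arr=3 -> substrate=2 bound=3 product=6
t=10: arr=0 -> substrate=2 bound=3 product=6
t=11: arr=0 -> substrate=2 bound=3 product=6
t=12: arr=2 -> substrate=2 bound=3 product=8

Answer: 8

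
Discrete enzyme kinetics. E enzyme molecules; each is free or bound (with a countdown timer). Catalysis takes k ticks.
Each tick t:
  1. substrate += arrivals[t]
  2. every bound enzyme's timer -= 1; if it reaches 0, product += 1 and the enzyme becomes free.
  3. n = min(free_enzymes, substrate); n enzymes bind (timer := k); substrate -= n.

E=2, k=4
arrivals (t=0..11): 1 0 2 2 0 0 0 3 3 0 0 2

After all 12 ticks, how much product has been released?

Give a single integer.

t=0: arr=1 -> substrate=0 bound=1 product=0
t=1: arr=0 -> substrate=0 bound=1 product=0
t=2: arr=2 -> substrate=1 bound=2 product=0
t=3: arr=2 -> substrate=3 bound=2 product=0
t=4: arr=0 -> substrate=2 bound=2 product=1
t=5: arr=0 -> substrate=2 bound=2 product=1
t=6: arr=0 -> substrate=1 bound=2 product=2
t=7: arr=3 -> substrate=4 bound=2 product=2
t=8: arr=3 -> substrate=6 bound=2 product=3
t=9: arr=0 -> substrate=6 bound=2 product=3
t=10: arr=0 -> substrate=5 bound=2 product=4
t=11: arr=2 -> substrate=7 bound=2 product=4

Answer: 4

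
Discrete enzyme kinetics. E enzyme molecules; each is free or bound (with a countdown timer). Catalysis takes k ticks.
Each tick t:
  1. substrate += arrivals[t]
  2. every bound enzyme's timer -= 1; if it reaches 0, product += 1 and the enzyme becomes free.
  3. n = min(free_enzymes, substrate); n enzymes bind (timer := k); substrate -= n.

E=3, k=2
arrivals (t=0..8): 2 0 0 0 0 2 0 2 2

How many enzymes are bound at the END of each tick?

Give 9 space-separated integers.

t=0: arr=2 -> substrate=0 bound=2 product=0
t=1: arr=0 -> substrate=0 bound=2 product=0
t=2: arr=0 -> substrate=0 bound=0 product=2
t=3: arr=0 -> substrate=0 bound=0 product=2
t=4: arr=0 -> substrate=0 bound=0 product=2
t=5: arr=2 -> substrate=0 bound=2 product=2
t=6: arr=0 -> substrate=0 bound=2 product=2
t=7: arr=2 -> substrate=0 bound=2 product=4
t=8: arr=2 -> substrate=1 bound=3 product=4

Answer: 2 2 0 0 0 2 2 2 3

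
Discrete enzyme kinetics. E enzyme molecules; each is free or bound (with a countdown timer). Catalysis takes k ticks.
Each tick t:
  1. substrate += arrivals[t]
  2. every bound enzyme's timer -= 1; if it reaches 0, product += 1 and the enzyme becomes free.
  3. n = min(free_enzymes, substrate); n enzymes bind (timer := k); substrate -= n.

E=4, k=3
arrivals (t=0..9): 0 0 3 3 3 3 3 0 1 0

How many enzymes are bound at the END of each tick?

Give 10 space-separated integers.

Answer: 0 0 3 4 4 4 4 4 4 4

Derivation:
t=0: arr=0 -> substrate=0 bound=0 product=0
t=1: arr=0 -> substrate=0 bound=0 product=0
t=2: arr=3 -> substrate=0 bound=3 product=0
t=3: arr=3 -> substrate=2 bound=4 product=0
t=4: arr=3 -> substrate=5 bound=4 product=0
t=5: arr=3 -> substrate=5 bound=4 product=3
t=6: arr=3 -> substrate=7 bound=4 product=4
t=7: arr=0 -> substrate=7 bound=4 product=4
t=8: arr=1 -> substrate=5 bound=4 product=7
t=9: arr=0 -> substrate=4 bound=4 product=8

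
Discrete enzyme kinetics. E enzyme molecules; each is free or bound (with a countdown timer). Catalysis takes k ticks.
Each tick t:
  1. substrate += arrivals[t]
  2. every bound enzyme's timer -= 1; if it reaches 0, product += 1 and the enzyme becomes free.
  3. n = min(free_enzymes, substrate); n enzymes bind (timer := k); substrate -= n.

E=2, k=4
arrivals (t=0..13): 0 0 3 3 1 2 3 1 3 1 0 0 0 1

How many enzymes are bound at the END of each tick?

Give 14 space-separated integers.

t=0: arr=0 -> substrate=0 bound=0 product=0
t=1: arr=0 -> substrate=0 bound=0 product=0
t=2: arr=3 -> substrate=1 bound=2 product=0
t=3: arr=3 -> substrate=4 bound=2 product=0
t=4: arr=1 -> substrate=5 bound=2 product=0
t=5: arr=2 -> substrate=7 bound=2 product=0
t=6: arr=3 -> substrate=8 bound=2 product=2
t=7: arr=1 -> substrate=9 bound=2 product=2
t=8: arr=3 -> substrate=12 bound=2 product=2
t=9: arr=1 -> substrate=13 bound=2 product=2
t=10: arr=0 -> substrate=11 bound=2 product=4
t=11: arr=0 -> substrate=11 bound=2 product=4
t=12: arr=0 -> substrate=11 bound=2 product=4
t=13: arr=1 -> substrate=12 bound=2 product=4

Answer: 0 0 2 2 2 2 2 2 2 2 2 2 2 2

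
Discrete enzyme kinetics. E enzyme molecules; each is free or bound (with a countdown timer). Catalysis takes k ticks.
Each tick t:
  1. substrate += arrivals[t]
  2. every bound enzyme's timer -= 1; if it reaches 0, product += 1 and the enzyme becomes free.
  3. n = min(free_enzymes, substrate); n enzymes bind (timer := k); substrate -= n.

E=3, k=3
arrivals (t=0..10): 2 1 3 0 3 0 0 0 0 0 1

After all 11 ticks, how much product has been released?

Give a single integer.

t=0: arr=2 -> substrate=0 bound=2 product=0
t=1: arr=1 -> substrate=0 bound=3 product=0
t=2: arr=3 -> substrate=3 bound=3 product=0
t=3: arr=0 -> substrate=1 bound=3 product=2
t=4: arr=3 -> substrate=3 bound=3 product=3
t=5: arr=0 -> substrate=3 bound=3 product=3
t=6: arr=0 -> substrate=1 bound=3 product=5
t=7: arr=0 -> substrate=0 bound=3 product=6
t=8: arr=0 -> substrate=0 bound=3 product=6
t=9: arr=0 -> substrate=0 bound=1 product=8
t=10: arr=1 -> substrate=0 bound=1 product=9

Answer: 9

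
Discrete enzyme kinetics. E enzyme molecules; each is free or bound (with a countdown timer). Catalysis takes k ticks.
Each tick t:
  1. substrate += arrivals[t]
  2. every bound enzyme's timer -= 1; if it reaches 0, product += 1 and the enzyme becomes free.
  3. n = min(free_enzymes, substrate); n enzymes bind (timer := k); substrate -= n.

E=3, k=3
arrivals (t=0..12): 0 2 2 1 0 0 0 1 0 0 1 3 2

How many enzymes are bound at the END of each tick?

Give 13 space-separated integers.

t=0: arr=0 -> substrate=0 bound=0 product=0
t=1: arr=2 -> substrate=0 bound=2 product=0
t=2: arr=2 -> substrate=1 bound=3 product=0
t=3: arr=1 -> substrate=2 bound=3 product=0
t=4: arr=0 -> substrate=0 bound=3 product=2
t=5: arr=0 -> substrate=0 bound=2 product=3
t=6: arr=0 -> substrate=0 bound=2 product=3
t=7: arr=1 -> substrate=0 bound=1 product=5
t=8: arr=0 -> substrate=0 bound=1 product=5
t=9: arr=0 -> substrate=0 bound=1 product=5
t=10: arr=1 -> substrate=0 bound=1 product=6
t=11: arr=3 -> substrate=1 bound=3 product=6
t=12: arr=2 -> substrate=3 bound=3 product=6

Answer: 0 2 3 3 3 2 2 1 1 1 1 3 3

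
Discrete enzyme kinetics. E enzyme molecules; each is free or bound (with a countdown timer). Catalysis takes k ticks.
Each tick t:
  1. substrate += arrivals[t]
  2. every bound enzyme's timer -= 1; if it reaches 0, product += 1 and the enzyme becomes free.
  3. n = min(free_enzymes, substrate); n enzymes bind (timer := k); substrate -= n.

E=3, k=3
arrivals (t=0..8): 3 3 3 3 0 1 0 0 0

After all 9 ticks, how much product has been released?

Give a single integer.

Answer: 6

Derivation:
t=0: arr=3 -> substrate=0 bound=3 product=0
t=1: arr=3 -> substrate=3 bound=3 product=0
t=2: arr=3 -> substrate=6 bound=3 product=0
t=3: arr=3 -> substrate=6 bound=3 product=3
t=4: arr=0 -> substrate=6 bound=3 product=3
t=5: arr=1 -> substrate=7 bound=3 product=3
t=6: arr=0 -> substrate=4 bound=3 product=6
t=7: arr=0 -> substrate=4 bound=3 product=6
t=8: arr=0 -> substrate=4 bound=3 product=6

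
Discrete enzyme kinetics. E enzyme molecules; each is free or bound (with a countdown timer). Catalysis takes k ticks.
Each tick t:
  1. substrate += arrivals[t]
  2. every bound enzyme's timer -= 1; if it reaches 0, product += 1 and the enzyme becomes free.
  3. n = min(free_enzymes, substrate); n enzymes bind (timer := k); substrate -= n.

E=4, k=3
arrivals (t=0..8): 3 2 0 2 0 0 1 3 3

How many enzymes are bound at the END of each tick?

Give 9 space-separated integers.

t=0: arr=3 -> substrate=0 bound=3 product=0
t=1: arr=2 -> substrate=1 bound=4 product=0
t=2: arr=0 -> substrate=1 bound=4 product=0
t=3: arr=2 -> substrate=0 bound=4 product=3
t=4: arr=0 -> substrate=0 bound=3 product=4
t=5: arr=0 -> substrate=0 bound=3 product=4
t=6: arr=1 -> substrate=0 bound=1 product=7
t=7: arr=3 -> substrate=0 bound=4 product=7
t=8: arr=3 -> substrate=3 bound=4 product=7

Answer: 3 4 4 4 3 3 1 4 4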